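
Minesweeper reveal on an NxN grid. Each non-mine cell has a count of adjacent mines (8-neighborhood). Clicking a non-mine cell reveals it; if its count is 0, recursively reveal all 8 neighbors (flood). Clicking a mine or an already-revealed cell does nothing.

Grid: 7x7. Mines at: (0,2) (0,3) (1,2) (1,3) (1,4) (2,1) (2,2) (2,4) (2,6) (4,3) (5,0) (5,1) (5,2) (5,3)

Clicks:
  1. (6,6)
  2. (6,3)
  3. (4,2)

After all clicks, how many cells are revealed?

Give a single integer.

Answer: 14

Derivation:
Click 1 (6,6) count=0: revealed 12 new [(3,4) (3,5) (3,6) (4,4) (4,5) (4,6) (5,4) (5,5) (5,6) (6,4) (6,5) (6,6)] -> total=12
Click 2 (6,3) count=2: revealed 1 new [(6,3)] -> total=13
Click 3 (4,2) count=4: revealed 1 new [(4,2)] -> total=14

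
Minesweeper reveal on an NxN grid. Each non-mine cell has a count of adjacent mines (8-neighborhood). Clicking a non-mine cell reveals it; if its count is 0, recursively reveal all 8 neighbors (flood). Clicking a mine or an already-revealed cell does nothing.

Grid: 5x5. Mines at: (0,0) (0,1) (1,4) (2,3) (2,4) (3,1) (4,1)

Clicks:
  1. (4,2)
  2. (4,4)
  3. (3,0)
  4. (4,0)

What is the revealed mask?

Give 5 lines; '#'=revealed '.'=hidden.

Click 1 (4,2) count=2: revealed 1 new [(4,2)] -> total=1
Click 2 (4,4) count=0: revealed 5 new [(3,2) (3,3) (3,4) (4,3) (4,4)] -> total=6
Click 3 (3,0) count=2: revealed 1 new [(3,0)] -> total=7
Click 4 (4,0) count=2: revealed 1 new [(4,0)] -> total=8

Answer: .....
.....
.....
#.###
#.###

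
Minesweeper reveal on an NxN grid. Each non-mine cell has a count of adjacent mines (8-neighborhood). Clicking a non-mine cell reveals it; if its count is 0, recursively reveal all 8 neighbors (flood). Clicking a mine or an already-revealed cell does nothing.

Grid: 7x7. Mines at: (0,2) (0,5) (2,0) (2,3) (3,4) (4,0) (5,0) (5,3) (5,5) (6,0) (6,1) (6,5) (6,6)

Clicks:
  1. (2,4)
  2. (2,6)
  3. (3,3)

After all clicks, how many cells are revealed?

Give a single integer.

Click 1 (2,4) count=2: revealed 1 new [(2,4)] -> total=1
Click 2 (2,6) count=0: revealed 8 new [(1,5) (1,6) (2,5) (2,6) (3,5) (3,6) (4,5) (4,6)] -> total=9
Click 3 (3,3) count=2: revealed 1 new [(3,3)] -> total=10

Answer: 10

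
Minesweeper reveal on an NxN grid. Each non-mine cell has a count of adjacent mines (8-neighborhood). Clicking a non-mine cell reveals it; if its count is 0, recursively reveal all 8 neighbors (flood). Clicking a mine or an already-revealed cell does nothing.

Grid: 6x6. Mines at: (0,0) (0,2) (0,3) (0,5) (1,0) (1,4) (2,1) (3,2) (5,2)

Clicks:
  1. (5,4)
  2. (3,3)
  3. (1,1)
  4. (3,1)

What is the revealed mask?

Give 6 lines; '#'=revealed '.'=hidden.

Click 1 (5,4) count=0: revealed 12 new [(2,3) (2,4) (2,5) (3,3) (3,4) (3,5) (4,3) (4,4) (4,5) (5,3) (5,4) (5,5)] -> total=12
Click 2 (3,3) count=1: revealed 0 new [(none)] -> total=12
Click 3 (1,1) count=4: revealed 1 new [(1,1)] -> total=13
Click 4 (3,1) count=2: revealed 1 new [(3,1)] -> total=14

Answer: ......
.#....
...###
.#.###
...###
...###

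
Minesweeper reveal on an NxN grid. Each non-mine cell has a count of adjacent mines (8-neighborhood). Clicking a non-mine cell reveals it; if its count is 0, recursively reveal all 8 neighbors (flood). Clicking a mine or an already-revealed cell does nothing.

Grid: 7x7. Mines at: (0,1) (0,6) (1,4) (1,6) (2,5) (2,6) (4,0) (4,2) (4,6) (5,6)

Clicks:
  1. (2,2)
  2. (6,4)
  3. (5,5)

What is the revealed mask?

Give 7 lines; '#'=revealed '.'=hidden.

Answer: .......
####...
####...
######.
...###.
######.
######.

Derivation:
Click 1 (2,2) count=0: revealed 12 new [(1,0) (1,1) (1,2) (1,3) (2,0) (2,1) (2,2) (2,3) (3,0) (3,1) (3,2) (3,3)] -> total=12
Click 2 (6,4) count=0: revealed 17 new [(3,4) (3,5) (4,3) (4,4) (4,5) (5,0) (5,1) (5,2) (5,3) (5,4) (5,5) (6,0) (6,1) (6,2) (6,3) (6,4) (6,5)] -> total=29
Click 3 (5,5) count=2: revealed 0 new [(none)] -> total=29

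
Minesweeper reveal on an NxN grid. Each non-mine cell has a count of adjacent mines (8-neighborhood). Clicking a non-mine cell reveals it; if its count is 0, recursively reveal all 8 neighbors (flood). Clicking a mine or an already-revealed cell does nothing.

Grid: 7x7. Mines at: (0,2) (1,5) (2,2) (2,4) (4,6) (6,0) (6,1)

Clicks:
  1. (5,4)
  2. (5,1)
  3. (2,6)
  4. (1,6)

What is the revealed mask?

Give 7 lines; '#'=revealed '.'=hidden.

Click 1 (5,4) count=0: revealed 30 new [(0,0) (0,1) (1,0) (1,1) (2,0) (2,1) (3,0) (3,1) (3,2) (3,3) (3,4) (3,5) (4,0) (4,1) (4,2) (4,3) (4,4) (4,5) (5,0) (5,1) (5,2) (5,3) (5,4) (5,5) (5,6) (6,2) (6,3) (6,4) (6,5) (6,6)] -> total=30
Click 2 (5,1) count=2: revealed 0 new [(none)] -> total=30
Click 3 (2,6) count=1: revealed 1 new [(2,6)] -> total=31
Click 4 (1,6) count=1: revealed 1 new [(1,6)] -> total=32

Answer: ##.....
##....#
##....#
######.
######.
#######
..#####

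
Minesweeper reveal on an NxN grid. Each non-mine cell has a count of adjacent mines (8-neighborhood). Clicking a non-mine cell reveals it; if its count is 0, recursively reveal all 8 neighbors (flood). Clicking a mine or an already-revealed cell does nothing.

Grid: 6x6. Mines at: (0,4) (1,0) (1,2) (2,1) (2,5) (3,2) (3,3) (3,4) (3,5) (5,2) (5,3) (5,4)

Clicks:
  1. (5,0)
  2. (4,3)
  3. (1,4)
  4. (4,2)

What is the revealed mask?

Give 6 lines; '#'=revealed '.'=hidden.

Answer: ......
....#.
......
##....
####..
##....

Derivation:
Click 1 (5,0) count=0: revealed 6 new [(3,0) (3,1) (4,0) (4,1) (5,0) (5,1)] -> total=6
Click 2 (4,3) count=6: revealed 1 new [(4,3)] -> total=7
Click 3 (1,4) count=2: revealed 1 new [(1,4)] -> total=8
Click 4 (4,2) count=4: revealed 1 new [(4,2)] -> total=9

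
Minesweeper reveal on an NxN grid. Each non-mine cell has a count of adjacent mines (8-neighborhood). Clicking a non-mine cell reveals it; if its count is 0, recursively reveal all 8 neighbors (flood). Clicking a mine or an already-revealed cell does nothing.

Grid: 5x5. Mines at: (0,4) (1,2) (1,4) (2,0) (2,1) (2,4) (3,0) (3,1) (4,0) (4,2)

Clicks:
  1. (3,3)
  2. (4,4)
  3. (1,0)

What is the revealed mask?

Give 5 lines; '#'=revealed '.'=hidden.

Answer: .....
#....
.....
...##
...##

Derivation:
Click 1 (3,3) count=2: revealed 1 new [(3,3)] -> total=1
Click 2 (4,4) count=0: revealed 3 new [(3,4) (4,3) (4,4)] -> total=4
Click 3 (1,0) count=2: revealed 1 new [(1,0)] -> total=5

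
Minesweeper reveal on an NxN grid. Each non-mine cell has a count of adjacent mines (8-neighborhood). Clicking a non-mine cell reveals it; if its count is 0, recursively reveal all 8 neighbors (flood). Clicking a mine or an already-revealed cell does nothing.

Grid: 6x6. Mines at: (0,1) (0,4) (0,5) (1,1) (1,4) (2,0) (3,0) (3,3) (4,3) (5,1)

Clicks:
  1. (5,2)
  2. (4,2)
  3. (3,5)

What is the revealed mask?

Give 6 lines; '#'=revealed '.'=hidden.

Click 1 (5,2) count=2: revealed 1 new [(5,2)] -> total=1
Click 2 (4,2) count=3: revealed 1 new [(4,2)] -> total=2
Click 3 (3,5) count=0: revealed 8 new [(2,4) (2,5) (3,4) (3,5) (4,4) (4,5) (5,4) (5,5)] -> total=10

Answer: ......
......
....##
....##
..#.##
..#.##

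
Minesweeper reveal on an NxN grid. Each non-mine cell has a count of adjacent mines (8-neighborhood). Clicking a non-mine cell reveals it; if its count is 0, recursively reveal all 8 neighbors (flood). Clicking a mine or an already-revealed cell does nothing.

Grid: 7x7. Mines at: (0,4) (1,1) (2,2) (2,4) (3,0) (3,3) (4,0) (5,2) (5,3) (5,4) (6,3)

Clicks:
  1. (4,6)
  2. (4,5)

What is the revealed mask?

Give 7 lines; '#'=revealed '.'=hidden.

Answer: .....##
.....##
.....##
.....##
.....##
.....##
.....##

Derivation:
Click 1 (4,6) count=0: revealed 14 new [(0,5) (0,6) (1,5) (1,6) (2,5) (2,6) (3,5) (3,6) (4,5) (4,6) (5,5) (5,6) (6,5) (6,6)] -> total=14
Click 2 (4,5) count=1: revealed 0 new [(none)] -> total=14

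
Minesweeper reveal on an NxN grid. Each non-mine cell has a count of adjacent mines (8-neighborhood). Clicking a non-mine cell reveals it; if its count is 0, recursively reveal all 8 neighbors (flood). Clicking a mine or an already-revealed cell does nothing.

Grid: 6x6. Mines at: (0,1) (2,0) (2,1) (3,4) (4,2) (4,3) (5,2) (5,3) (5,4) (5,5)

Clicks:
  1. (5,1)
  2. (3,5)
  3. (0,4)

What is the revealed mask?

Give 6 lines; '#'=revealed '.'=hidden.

Click 1 (5,1) count=2: revealed 1 new [(5,1)] -> total=1
Click 2 (3,5) count=1: revealed 1 new [(3,5)] -> total=2
Click 3 (0,4) count=0: revealed 12 new [(0,2) (0,3) (0,4) (0,5) (1,2) (1,3) (1,4) (1,5) (2,2) (2,3) (2,4) (2,5)] -> total=14

Answer: ..####
..####
..####
.....#
......
.#....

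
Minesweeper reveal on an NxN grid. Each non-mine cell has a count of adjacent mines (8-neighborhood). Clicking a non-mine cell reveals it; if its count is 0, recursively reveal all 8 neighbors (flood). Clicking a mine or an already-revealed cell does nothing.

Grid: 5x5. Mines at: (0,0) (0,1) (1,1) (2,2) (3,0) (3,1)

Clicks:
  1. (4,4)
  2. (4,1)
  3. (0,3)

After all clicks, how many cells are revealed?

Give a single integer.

Click 1 (4,4) count=0: revealed 14 new [(0,2) (0,3) (0,4) (1,2) (1,3) (1,4) (2,3) (2,4) (3,2) (3,3) (3,4) (4,2) (4,3) (4,4)] -> total=14
Click 2 (4,1) count=2: revealed 1 new [(4,1)] -> total=15
Click 3 (0,3) count=0: revealed 0 new [(none)] -> total=15

Answer: 15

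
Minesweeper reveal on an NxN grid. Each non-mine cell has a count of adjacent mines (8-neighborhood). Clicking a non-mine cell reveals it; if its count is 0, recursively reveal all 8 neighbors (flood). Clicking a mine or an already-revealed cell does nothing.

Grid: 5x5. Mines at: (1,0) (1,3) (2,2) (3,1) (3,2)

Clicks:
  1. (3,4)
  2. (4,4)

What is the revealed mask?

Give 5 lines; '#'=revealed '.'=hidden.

Answer: .....
.....
...##
...##
...##

Derivation:
Click 1 (3,4) count=0: revealed 6 new [(2,3) (2,4) (3,3) (3,4) (4,3) (4,4)] -> total=6
Click 2 (4,4) count=0: revealed 0 new [(none)] -> total=6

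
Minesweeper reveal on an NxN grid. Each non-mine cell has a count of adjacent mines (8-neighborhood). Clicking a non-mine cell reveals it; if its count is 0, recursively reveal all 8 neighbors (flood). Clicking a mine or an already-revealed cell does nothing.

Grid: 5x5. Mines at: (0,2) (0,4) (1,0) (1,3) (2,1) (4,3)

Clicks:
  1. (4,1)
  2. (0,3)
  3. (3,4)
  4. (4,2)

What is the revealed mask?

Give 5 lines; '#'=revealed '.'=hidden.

Click 1 (4,1) count=0: revealed 6 new [(3,0) (3,1) (3,2) (4,0) (4,1) (4,2)] -> total=6
Click 2 (0,3) count=3: revealed 1 new [(0,3)] -> total=7
Click 3 (3,4) count=1: revealed 1 new [(3,4)] -> total=8
Click 4 (4,2) count=1: revealed 0 new [(none)] -> total=8

Answer: ...#.
.....
.....
###.#
###..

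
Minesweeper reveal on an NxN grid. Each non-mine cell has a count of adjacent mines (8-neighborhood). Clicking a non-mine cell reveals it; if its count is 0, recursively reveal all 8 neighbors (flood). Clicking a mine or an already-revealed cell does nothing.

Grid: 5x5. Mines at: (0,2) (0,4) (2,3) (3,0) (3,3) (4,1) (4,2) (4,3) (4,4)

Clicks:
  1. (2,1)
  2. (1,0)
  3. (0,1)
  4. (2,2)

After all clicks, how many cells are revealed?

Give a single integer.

Answer: 7

Derivation:
Click 1 (2,1) count=1: revealed 1 new [(2,1)] -> total=1
Click 2 (1,0) count=0: revealed 5 new [(0,0) (0,1) (1,0) (1,1) (2,0)] -> total=6
Click 3 (0,1) count=1: revealed 0 new [(none)] -> total=6
Click 4 (2,2) count=2: revealed 1 new [(2,2)] -> total=7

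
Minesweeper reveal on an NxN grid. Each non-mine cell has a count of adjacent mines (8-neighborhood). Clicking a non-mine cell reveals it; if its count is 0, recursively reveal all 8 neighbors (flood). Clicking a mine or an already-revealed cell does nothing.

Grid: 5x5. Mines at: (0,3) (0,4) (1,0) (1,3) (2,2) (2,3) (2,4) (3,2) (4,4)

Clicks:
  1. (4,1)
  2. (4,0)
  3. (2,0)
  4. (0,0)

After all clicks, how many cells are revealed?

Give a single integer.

Click 1 (4,1) count=1: revealed 1 new [(4,1)] -> total=1
Click 2 (4,0) count=0: revealed 5 new [(2,0) (2,1) (3,0) (3,1) (4,0)] -> total=6
Click 3 (2,0) count=1: revealed 0 new [(none)] -> total=6
Click 4 (0,0) count=1: revealed 1 new [(0,0)] -> total=7

Answer: 7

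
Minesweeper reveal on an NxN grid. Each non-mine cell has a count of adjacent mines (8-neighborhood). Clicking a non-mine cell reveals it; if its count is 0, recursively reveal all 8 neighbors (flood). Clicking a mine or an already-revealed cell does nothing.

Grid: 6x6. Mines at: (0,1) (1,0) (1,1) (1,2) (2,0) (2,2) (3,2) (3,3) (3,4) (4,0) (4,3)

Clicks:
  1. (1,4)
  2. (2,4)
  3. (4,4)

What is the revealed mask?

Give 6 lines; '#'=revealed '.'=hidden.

Click 1 (1,4) count=0: revealed 9 new [(0,3) (0,4) (0,5) (1,3) (1,4) (1,5) (2,3) (2,4) (2,5)] -> total=9
Click 2 (2,4) count=2: revealed 0 new [(none)] -> total=9
Click 3 (4,4) count=3: revealed 1 new [(4,4)] -> total=10

Answer: ...###
...###
...###
......
....#.
......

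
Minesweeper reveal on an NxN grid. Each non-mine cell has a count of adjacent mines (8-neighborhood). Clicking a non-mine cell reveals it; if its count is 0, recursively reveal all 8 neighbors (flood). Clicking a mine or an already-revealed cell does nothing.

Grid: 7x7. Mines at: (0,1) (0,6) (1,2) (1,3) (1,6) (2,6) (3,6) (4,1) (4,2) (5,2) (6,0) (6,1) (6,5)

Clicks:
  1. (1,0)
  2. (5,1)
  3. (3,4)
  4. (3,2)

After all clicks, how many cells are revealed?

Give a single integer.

Answer: 15

Derivation:
Click 1 (1,0) count=1: revealed 1 new [(1,0)] -> total=1
Click 2 (5,1) count=5: revealed 1 new [(5,1)] -> total=2
Click 3 (3,4) count=0: revealed 12 new [(2,3) (2,4) (2,5) (3,3) (3,4) (3,5) (4,3) (4,4) (4,5) (5,3) (5,4) (5,5)] -> total=14
Click 4 (3,2) count=2: revealed 1 new [(3,2)] -> total=15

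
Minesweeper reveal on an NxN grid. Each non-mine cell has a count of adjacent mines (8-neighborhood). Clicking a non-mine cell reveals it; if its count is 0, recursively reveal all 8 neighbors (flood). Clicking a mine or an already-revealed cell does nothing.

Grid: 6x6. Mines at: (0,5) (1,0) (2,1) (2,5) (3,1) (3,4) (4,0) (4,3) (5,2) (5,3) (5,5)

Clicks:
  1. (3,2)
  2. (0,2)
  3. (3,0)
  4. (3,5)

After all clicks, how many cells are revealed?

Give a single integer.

Answer: 14

Derivation:
Click 1 (3,2) count=3: revealed 1 new [(3,2)] -> total=1
Click 2 (0,2) count=0: revealed 11 new [(0,1) (0,2) (0,3) (0,4) (1,1) (1,2) (1,3) (1,4) (2,2) (2,3) (2,4)] -> total=12
Click 3 (3,0) count=3: revealed 1 new [(3,0)] -> total=13
Click 4 (3,5) count=2: revealed 1 new [(3,5)] -> total=14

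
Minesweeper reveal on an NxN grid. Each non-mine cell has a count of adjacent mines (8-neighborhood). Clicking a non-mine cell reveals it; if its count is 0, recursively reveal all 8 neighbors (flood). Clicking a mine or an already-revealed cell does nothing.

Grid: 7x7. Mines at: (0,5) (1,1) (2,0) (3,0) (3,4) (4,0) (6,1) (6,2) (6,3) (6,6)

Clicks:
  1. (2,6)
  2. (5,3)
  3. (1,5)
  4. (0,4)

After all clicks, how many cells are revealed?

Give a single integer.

Click 1 (2,6) count=0: revealed 10 new [(1,5) (1,6) (2,5) (2,6) (3,5) (3,6) (4,5) (4,6) (5,5) (5,6)] -> total=10
Click 2 (5,3) count=2: revealed 1 new [(5,3)] -> total=11
Click 3 (1,5) count=1: revealed 0 new [(none)] -> total=11
Click 4 (0,4) count=1: revealed 1 new [(0,4)] -> total=12

Answer: 12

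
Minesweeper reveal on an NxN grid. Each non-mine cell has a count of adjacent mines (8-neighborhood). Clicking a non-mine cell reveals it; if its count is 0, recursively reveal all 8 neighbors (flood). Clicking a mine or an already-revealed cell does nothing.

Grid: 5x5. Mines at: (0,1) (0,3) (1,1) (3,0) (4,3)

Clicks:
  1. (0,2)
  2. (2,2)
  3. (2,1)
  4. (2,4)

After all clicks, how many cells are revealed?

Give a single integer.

Click 1 (0,2) count=3: revealed 1 new [(0,2)] -> total=1
Click 2 (2,2) count=1: revealed 1 new [(2,2)] -> total=2
Click 3 (2,1) count=2: revealed 1 new [(2,1)] -> total=3
Click 4 (2,4) count=0: revealed 8 new [(1,2) (1,3) (1,4) (2,3) (2,4) (3,2) (3,3) (3,4)] -> total=11

Answer: 11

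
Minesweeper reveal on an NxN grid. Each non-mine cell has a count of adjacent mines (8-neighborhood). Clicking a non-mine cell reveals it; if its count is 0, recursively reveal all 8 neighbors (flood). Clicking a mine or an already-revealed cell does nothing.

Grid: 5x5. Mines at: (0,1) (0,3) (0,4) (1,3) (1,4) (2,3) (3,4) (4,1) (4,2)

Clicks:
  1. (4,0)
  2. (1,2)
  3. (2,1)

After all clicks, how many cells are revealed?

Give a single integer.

Answer: 10

Derivation:
Click 1 (4,0) count=1: revealed 1 new [(4,0)] -> total=1
Click 2 (1,2) count=4: revealed 1 new [(1,2)] -> total=2
Click 3 (2,1) count=0: revealed 8 new [(1,0) (1,1) (2,0) (2,1) (2,2) (3,0) (3,1) (3,2)] -> total=10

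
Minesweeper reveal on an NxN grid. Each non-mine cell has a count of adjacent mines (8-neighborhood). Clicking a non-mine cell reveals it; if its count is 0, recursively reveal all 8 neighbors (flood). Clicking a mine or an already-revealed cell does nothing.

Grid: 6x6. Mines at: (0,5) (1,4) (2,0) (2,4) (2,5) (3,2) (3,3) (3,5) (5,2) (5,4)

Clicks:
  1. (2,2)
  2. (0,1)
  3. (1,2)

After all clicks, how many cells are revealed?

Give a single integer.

Answer: 11

Derivation:
Click 1 (2,2) count=2: revealed 1 new [(2,2)] -> total=1
Click 2 (0,1) count=0: revealed 10 new [(0,0) (0,1) (0,2) (0,3) (1,0) (1,1) (1,2) (1,3) (2,1) (2,3)] -> total=11
Click 3 (1,2) count=0: revealed 0 new [(none)] -> total=11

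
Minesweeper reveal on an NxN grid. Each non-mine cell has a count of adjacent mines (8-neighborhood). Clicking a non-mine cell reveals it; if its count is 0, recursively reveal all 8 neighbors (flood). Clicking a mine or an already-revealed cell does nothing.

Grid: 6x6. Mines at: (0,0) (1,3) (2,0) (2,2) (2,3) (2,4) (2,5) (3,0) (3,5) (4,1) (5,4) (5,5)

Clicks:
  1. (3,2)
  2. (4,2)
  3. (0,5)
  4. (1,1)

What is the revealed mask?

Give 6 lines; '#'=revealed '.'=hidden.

Answer: ....##
.#..##
......
..#...
..#...
......

Derivation:
Click 1 (3,2) count=3: revealed 1 new [(3,2)] -> total=1
Click 2 (4,2) count=1: revealed 1 new [(4,2)] -> total=2
Click 3 (0,5) count=0: revealed 4 new [(0,4) (0,5) (1,4) (1,5)] -> total=6
Click 4 (1,1) count=3: revealed 1 new [(1,1)] -> total=7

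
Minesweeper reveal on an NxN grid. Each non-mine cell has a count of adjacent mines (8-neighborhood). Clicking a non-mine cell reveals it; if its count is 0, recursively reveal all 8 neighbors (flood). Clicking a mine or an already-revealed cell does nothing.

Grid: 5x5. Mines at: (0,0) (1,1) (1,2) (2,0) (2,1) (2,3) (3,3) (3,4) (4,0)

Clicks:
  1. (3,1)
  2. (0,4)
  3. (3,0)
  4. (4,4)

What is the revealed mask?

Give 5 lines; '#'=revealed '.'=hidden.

Click 1 (3,1) count=3: revealed 1 new [(3,1)] -> total=1
Click 2 (0,4) count=0: revealed 4 new [(0,3) (0,4) (1,3) (1,4)] -> total=5
Click 3 (3,0) count=3: revealed 1 new [(3,0)] -> total=6
Click 4 (4,4) count=2: revealed 1 new [(4,4)] -> total=7

Answer: ...##
...##
.....
##...
....#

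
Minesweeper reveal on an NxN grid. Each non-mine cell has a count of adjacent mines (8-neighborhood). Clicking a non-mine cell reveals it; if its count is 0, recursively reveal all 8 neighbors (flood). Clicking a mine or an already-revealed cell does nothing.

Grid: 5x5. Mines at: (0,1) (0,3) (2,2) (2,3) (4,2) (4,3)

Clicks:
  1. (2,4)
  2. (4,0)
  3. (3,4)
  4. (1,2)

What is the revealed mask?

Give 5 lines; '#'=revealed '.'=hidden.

Click 1 (2,4) count=1: revealed 1 new [(2,4)] -> total=1
Click 2 (4,0) count=0: revealed 8 new [(1,0) (1,1) (2,0) (2,1) (3,0) (3,1) (4,0) (4,1)] -> total=9
Click 3 (3,4) count=2: revealed 1 new [(3,4)] -> total=10
Click 4 (1,2) count=4: revealed 1 new [(1,2)] -> total=11

Answer: .....
###..
##..#
##..#
##...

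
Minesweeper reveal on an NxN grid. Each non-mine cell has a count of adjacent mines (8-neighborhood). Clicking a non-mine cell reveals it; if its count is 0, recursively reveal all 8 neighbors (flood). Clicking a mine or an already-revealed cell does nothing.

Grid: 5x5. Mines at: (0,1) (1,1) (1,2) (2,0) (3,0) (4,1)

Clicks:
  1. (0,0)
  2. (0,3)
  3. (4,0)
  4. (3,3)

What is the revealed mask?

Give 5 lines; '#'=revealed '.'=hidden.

Answer: #..##
...##
..###
..###
#.###

Derivation:
Click 1 (0,0) count=2: revealed 1 new [(0,0)] -> total=1
Click 2 (0,3) count=1: revealed 1 new [(0,3)] -> total=2
Click 3 (4,0) count=2: revealed 1 new [(4,0)] -> total=3
Click 4 (3,3) count=0: revealed 12 new [(0,4) (1,3) (1,4) (2,2) (2,3) (2,4) (3,2) (3,3) (3,4) (4,2) (4,3) (4,4)] -> total=15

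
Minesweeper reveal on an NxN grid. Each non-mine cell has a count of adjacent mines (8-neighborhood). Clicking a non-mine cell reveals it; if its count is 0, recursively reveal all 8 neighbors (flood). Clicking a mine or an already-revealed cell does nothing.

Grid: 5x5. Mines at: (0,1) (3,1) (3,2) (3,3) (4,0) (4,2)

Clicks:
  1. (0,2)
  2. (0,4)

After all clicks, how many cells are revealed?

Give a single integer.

Click 1 (0,2) count=1: revealed 1 new [(0,2)] -> total=1
Click 2 (0,4) count=0: revealed 8 new [(0,3) (0,4) (1,2) (1,3) (1,4) (2,2) (2,3) (2,4)] -> total=9

Answer: 9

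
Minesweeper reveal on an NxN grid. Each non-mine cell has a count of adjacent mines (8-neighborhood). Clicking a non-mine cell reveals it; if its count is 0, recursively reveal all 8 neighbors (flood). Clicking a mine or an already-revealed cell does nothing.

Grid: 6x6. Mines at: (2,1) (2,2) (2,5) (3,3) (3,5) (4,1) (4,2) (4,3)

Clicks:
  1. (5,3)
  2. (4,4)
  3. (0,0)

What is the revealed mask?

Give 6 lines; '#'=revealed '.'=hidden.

Answer: ######
######
......
......
....#.
...#..

Derivation:
Click 1 (5,3) count=2: revealed 1 new [(5,3)] -> total=1
Click 2 (4,4) count=3: revealed 1 new [(4,4)] -> total=2
Click 3 (0,0) count=0: revealed 12 new [(0,0) (0,1) (0,2) (0,3) (0,4) (0,5) (1,0) (1,1) (1,2) (1,3) (1,4) (1,5)] -> total=14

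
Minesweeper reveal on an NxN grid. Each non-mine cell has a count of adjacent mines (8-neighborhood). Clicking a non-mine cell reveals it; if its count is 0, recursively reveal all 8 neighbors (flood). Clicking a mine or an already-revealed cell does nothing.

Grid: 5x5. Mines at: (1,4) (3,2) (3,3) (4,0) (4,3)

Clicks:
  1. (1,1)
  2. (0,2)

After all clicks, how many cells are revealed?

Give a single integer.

Answer: 14

Derivation:
Click 1 (1,1) count=0: revealed 14 new [(0,0) (0,1) (0,2) (0,3) (1,0) (1,1) (1,2) (1,3) (2,0) (2,1) (2,2) (2,3) (3,0) (3,1)] -> total=14
Click 2 (0,2) count=0: revealed 0 new [(none)] -> total=14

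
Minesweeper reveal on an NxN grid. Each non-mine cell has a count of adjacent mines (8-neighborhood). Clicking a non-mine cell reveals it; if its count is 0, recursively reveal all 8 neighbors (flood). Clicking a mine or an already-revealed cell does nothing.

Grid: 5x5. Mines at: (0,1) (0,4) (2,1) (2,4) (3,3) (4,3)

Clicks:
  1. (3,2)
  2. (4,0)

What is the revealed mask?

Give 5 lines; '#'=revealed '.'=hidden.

Click 1 (3,2) count=3: revealed 1 new [(3,2)] -> total=1
Click 2 (4,0) count=0: revealed 5 new [(3,0) (3,1) (4,0) (4,1) (4,2)] -> total=6

Answer: .....
.....
.....
###..
###..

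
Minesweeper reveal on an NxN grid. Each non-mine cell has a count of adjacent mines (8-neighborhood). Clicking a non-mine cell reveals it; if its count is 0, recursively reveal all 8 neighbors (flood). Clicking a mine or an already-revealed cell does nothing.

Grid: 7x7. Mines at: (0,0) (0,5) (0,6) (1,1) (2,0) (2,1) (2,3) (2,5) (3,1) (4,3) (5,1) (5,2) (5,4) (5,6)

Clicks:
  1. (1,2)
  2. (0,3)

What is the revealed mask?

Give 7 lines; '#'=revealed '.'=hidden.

Click 1 (1,2) count=3: revealed 1 new [(1,2)] -> total=1
Click 2 (0,3) count=0: revealed 5 new [(0,2) (0,3) (0,4) (1,3) (1,4)] -> total=6

Answer: ..###..
..###..
.......
.......
.......
.......
.......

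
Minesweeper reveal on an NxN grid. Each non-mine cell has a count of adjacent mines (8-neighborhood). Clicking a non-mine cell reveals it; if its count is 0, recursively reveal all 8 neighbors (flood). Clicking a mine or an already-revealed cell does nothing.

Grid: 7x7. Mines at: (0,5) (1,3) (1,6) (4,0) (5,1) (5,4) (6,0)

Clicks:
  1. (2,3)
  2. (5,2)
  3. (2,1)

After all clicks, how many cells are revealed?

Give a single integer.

Click 1 (2,3) count=1: revealed 1 new [(2,3)] -> total=1
Click 2 (5,2) count=1: revealed 1 new [(5,2)] -> total=2
Click 3 (2,1) count=0: revealed 29 new [(0,0) (0,1) (0,2) (1,0) (1,1) (1,2) (2,0) (2,1) (2,2) (2,4) (2,5) (2,6) (3,0) (3,1) (3,2) (3,3) (3,4) (3,5) (3,6) (4,1) (4,2) (4,3) (4,4) (4,5) (4,6) (5,5) (5,6) (6,5) (6,6)] -> total=31

Answer: 31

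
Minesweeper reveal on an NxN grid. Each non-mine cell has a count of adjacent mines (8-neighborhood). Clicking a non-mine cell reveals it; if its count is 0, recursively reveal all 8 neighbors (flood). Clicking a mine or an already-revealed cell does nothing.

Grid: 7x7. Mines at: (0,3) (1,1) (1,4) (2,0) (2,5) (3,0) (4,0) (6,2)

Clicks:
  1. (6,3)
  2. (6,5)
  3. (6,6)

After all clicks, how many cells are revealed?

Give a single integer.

Answer: 26

Derivation:
Click 1 (6,3) count=1: revealed 1 new [(6,3)] -> total=1
Click 2 (6,5) count=0: revealed 25 new [(2,1) (2,2) (2,3) (2,4) (3,1) (3,2) (3,3) (3,4) (3,5) (3,6) (4,1) (4,2) (4,3) (4,4) (4,5) (4,6) (5,1) (5,2) (5,3) (5,4) (5,5) (5,6) (6,4) (6,5) (6,6)] -> total=26
Click 3 (6,6) count=0: revealed 0 new [(none)] -> total=26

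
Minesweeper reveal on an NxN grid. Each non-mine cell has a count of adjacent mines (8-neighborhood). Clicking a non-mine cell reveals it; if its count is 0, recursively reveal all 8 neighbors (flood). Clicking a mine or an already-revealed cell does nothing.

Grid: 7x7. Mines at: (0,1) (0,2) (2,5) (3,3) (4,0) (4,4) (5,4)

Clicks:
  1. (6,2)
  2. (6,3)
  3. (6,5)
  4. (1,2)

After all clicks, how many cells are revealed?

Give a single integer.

Click 1 (6,2) count=0: revealed 11 new [(4,1) (4,2) (4,3) (5,0) (5,1) (5,2) (5,3) (6,0) (6,1) (6,2) (6,3)] -> total=11
Click 2 (6,3) count=1: revealed 0 new [(none)] -> total=11
Click 3 (6,5) count=1: revealed 1 new [(6,5)] -> total=12
Click 4 (1,2) count=2: revealed 1 new [(1,2)] -> total=13

Answer: 13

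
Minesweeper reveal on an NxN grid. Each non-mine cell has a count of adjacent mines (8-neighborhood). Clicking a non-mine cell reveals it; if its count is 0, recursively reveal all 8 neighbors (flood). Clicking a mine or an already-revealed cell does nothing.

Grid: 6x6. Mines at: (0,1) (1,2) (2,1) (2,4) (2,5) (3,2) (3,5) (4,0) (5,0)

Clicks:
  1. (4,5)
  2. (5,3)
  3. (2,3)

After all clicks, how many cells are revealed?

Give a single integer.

Answer: 11

Derivation:
Click 1 (4,5) count=1: revealed 1 new [(4,5)] -> total=1
Click 2 (5,3) count=0: revealed 9 new [(4,1) (4,2) (4,3) (4,4) (5,1) (5,2) (5,3) (5,4) (5,5)] -> total=10
Click 3 (2,3) count=3: revealed 1 new [(2,3)] -> total=11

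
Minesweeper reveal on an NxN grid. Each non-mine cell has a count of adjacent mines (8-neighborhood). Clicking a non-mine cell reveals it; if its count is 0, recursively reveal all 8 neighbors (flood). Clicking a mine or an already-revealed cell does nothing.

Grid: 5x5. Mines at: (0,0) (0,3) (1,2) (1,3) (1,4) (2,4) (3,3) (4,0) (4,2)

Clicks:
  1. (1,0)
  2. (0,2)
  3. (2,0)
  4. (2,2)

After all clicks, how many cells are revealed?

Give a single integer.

Answer: 8

Derivation:
Click 1 (1,0) count=1: revealed 1 new [(1,0)] -> total=1
Click 2 (0,2) count=3: revealed 1 new [(0,2)] -> total=2
Click 3 (2,0) count=0: revealed 5 new [(1,1) (2,0) (2,1) (3,0) (3,1)] -> total=7
Click 4 (2,2) count=3: revealed 1 new [(2,2)] -> total=8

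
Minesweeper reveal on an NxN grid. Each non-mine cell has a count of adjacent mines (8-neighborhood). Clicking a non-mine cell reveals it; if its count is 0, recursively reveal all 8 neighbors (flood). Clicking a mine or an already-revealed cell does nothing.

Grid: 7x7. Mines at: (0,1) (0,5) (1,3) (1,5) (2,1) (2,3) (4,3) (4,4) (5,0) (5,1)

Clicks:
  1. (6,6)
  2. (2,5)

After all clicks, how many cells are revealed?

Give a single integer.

Click 1 (6,6) count=0: revealed 16 new [(2,5) (2,6) (3,5) (3,6) (4,5) (4,6) (5,2) (5,3) (5,4) (5,5) (5,6) (6,2) (6,3) (6,4) (6,5) (6,6)] -> total=16
Click 2 (2,5) count=1: revealed 0 new [(none)] -> total=16

Answer: 16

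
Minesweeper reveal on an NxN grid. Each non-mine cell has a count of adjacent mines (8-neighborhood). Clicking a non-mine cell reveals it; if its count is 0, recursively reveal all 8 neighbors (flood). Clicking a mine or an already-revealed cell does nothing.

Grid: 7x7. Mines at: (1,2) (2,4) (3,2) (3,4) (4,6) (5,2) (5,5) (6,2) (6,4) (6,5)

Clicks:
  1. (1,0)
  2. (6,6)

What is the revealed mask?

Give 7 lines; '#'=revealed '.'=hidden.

Answer: ##.....
##.....
##.....
##.....
##.....
##.....
##....#

Derivation:
Click 1 (1,0) count=0: revealed 14 new [(0,0) (0,1) (1,0) (1,1) (2,0) (2,1) (3,0) (3,1) (4,0) (4,1) (5,0) (5,1) (6,0) (6,1)] -> total=14
Click 2 (6,6) count=2: revealed 1 new [(6,6)] -> total=15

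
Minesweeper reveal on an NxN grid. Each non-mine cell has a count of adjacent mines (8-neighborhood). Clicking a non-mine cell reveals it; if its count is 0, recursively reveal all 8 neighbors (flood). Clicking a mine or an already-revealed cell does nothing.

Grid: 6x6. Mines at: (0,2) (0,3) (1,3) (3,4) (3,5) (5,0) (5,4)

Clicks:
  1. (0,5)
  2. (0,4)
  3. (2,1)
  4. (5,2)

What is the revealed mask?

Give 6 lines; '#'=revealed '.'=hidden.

Click 1 (0,5) count=0: revealed 6 new [(0,4) (0,5) (1,4) (1,5) (2,4) (2,5)] -> total=6
Click 2 (0,4) count=2: revealed 0 new [(none)] -> total=6
Click 3 (2,1) count=0: revealed 20 new [(0,0) (0,1) (1,0) (1,1) (1,2) (2,0) (2,1) (2,2) (2,3) (3,0) (3,1) (3,2) (3,3) (4,0) (4,1) (4,2) (4,3) (5,1) (5,2) (5,3)] -> total=26
Click 4 (5,2) count=0: revealed 0 new [(none)] -> total=26

Answer: ##..##
###.##
######
####..
####..
.###..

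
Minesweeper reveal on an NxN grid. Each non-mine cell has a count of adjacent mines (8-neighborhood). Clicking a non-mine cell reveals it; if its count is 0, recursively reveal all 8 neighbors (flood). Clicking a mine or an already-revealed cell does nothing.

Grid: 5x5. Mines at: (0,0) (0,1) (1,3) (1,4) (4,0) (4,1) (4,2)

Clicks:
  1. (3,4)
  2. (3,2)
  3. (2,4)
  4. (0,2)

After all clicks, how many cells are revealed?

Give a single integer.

Answer: 8

Derivation:
Click 1 (3,4) count=0: revealed 6 new [(2,3) (2,4) (3,3) (3,4) (4,3) (4,4)] -> total=6
Click 2 (3,2) count=2: revealed 1 new [(3,2)] -> total=7
Click 3 (2,4) count=2: revealed 0 new [(none)] -> total=7
Click 4 (0,2) count=2: revealed 1 new [(0,2)] -> total=8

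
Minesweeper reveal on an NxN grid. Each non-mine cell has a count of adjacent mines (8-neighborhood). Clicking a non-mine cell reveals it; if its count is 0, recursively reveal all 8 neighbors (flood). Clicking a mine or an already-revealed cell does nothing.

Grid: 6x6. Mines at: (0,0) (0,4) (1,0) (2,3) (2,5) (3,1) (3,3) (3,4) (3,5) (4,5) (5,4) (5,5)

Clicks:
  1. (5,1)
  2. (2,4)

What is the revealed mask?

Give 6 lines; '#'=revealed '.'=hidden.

Answer: ......
......
....#.
......
####..
####..

Derivation:
Click 1 (5,1) count=0: revealed 8 new [(4,0) (4,1) (4,2) (4,3) (5,0) (5,1) (5,2) (5,3)] -> total=8
Click 2 (2,4) count=5: revealed 1 new [(2,4)] -> total=9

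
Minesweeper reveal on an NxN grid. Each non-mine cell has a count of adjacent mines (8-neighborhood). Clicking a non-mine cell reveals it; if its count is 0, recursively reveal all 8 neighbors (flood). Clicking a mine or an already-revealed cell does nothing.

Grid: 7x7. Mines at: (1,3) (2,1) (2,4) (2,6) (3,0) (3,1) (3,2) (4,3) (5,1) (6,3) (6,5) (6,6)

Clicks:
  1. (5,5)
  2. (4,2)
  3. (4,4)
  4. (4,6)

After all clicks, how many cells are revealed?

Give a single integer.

Click 1 (5,5) count=2: revealed 1 new [(5,5)] -> total=1
Click 2 (4,2) count=4: revealed 1 new [(4,2)] -> total=2
Click 3 (4,4) count=1: revealed 1 new [(4,4)] -> total=3
Click 4 (4,6) count=0: revealed 7 new [(3,4) (3,5) (3,6) (4,5) (4,6) (5,4) (5,6)] -> total=10

Answer: 10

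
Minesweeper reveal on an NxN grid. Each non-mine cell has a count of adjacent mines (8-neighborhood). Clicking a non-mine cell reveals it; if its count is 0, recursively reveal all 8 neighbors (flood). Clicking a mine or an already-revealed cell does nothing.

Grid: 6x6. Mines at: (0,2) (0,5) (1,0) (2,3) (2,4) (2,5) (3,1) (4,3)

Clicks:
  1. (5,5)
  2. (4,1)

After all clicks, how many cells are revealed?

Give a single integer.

Answer: 7

Derivation:
Click 1 (5,5) count=0: revealed 6 new [(3,4) (3,5) (4,4) (4,5) (5,4) (5,5)] -> total=6
Click 2 (4,1) count=1: revealed 1 new [(4,1)] -> total=7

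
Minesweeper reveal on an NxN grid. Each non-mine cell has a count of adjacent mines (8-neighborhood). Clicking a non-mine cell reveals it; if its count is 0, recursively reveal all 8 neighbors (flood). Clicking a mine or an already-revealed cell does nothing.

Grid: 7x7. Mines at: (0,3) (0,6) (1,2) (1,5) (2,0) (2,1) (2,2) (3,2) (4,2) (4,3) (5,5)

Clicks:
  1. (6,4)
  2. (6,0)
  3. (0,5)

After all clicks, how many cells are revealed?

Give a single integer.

Answer: 15

Derivation:
Click 1 (6,4) count=1: revealed 1 new [(6,4)] -> total=1
Click 2 (6,0) count=0: revealed 13 new [(3,0) (3,1) (4,0) (4,1) (5,0) (5,1) (5,2) (5,3) (5,4) (6,0) (6,1) (6,2) (6,3)] -> total=14
Click 3 (0,5) count=2: revealed 1 new [(0,5)] -> total=15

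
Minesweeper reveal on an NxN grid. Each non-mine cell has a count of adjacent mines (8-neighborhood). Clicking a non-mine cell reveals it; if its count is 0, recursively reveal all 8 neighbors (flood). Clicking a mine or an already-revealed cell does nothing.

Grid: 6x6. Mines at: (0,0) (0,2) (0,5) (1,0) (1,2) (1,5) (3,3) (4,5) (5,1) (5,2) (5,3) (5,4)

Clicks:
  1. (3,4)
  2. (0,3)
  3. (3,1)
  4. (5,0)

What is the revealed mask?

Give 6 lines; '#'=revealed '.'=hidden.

Answer: ...#..
......
###...
###.#.
###...
#.....

Derivation:
Click 1 (3,4) count=2: revealed 1 new [(3,4)] -> total=1
Click 2 (0,3) count=2: revealed 1 new [(0,3)] -> total=2
Click 3 (3,1) count=0: revealed 9 new [(2,0) (2,1) (2,2) (3,0) (3,1) (3,2) (4,0) (4,1) (4,2)] -> total=11
Click 4 (5,0) count=1: revealed 1 new [(5,0)] -> total=12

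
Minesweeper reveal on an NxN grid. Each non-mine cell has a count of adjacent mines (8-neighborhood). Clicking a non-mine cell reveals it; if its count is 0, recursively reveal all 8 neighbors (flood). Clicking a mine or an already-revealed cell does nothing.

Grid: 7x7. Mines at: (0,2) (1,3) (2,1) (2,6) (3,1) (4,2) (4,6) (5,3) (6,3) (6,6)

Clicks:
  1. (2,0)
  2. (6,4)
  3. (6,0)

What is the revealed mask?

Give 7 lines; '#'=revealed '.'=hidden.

Answer: .......
.......
#......
.......
##.....
###....
###.#..

Derivation:
Click 1 (2,0) count=2: revealed 1 new [(2,0)] -> total=1
Click 2 (6,4) count=2: revealed 1 new [(6,4)] -> total=2
Click 3 (6,0) count=0: revealed 8 new [(4,0) (4,1) (5,0) (5,1) (5,2) (6,0) (6,1) (6,2)] -> total=10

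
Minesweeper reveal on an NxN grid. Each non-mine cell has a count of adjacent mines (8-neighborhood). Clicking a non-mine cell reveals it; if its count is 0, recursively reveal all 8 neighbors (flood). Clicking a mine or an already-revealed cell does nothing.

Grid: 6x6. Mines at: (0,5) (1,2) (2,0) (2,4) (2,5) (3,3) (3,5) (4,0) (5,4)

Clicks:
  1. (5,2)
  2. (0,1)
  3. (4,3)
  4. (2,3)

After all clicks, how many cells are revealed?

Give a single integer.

Answer: 8

Derivation:
Click 1 (5,2) count=0: revealed 6 new [(4,1) (4,2) (4,3) (5,1) (5,2) (5,3)] -> total=6
Click 2 (0,1) count=1: revealed 1 new [(0,1)] -> total=7
Click 3 (4,3) count=2: revealed 0 new [(none)] -> total=7
Click 4 (2,3) count=3: revealed 1 new [(2,3)] -> total=8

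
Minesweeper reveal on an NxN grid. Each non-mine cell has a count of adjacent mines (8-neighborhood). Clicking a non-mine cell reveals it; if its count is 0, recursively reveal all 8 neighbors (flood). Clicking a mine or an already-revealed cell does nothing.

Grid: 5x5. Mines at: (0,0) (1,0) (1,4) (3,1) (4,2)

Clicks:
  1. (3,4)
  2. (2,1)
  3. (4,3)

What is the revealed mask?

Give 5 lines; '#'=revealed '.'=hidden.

Click 1 (3,4) count=0: revealed 6 new [(2,3) (2,4) (3,3) (3,4) (4,3) (4,4)] -> total=6
Click 2 (2,1) count=2: revealed 1 new [(2,1)] -> total=7
Click 3 (4,3) count=1: revealed 0 new [(none)] -> total=7

Answer: .....
.....
.#.##
...##
...##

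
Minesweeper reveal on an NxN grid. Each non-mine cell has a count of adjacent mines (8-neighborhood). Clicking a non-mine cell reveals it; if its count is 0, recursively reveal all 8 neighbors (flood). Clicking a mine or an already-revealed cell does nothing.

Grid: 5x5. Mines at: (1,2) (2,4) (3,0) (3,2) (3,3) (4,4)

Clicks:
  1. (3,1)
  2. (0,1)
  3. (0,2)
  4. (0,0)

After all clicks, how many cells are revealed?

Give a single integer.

Click 1 (3,1) count=2: revealed 1 new [(3,1)] -> total=1
Click 2 (0,1) count=1: revealed 1 new [(0,1)] -> total=2
Click 3 (0,2) count=1: revealed 1 new [(0,2)] -> total=3
Click 4 (0,0) count=0: revealed 5 new [(0,0) (1,0) (1,1) (2,0) (2,1)] -> total=8

Answer: 8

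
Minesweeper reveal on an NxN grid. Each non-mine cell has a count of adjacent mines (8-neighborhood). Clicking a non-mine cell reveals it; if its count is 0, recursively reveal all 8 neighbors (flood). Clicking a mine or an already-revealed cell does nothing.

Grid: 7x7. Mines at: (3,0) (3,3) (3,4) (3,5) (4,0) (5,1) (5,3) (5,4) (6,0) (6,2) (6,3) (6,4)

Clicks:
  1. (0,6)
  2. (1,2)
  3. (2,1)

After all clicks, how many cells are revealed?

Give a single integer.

Click 1 (0,6) count=0: revealed 21 new [(0,0) (0,1) (0,2) (0,3) (0,4) (0,5) (0,6) (1,0) (1,1) (1,2) (1,3) (1,4) (1,5) (1,6) (2,0) (2,1) (2,2) (2,3) (2,4) (2,5) (2,6)] -> total=21
Click 2 (1,2) count=0: revealed 0 new [(none)] -> total=21
Click 3 (2,1) count=1: revealed 0 new [(none)] -> total=21

Answer: 21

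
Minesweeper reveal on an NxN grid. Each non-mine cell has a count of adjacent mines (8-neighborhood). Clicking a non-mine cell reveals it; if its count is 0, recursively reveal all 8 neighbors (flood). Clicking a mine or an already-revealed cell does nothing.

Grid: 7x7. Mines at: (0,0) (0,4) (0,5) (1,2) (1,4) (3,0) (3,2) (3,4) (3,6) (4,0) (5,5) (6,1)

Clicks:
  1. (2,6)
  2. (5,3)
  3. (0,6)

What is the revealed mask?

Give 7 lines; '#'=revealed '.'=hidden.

Answer: ......#
.......
......#
.......
..###..
..###..
..###..

Derivation:
Click 1 (2,6) count=1: revealed 1 new [(2,6)] -> total=1
Click 2 (5,3) count=0: revealed 9 new [(4,2) (4,3) (4,4) (5,2) (5,3) (5,4) (6,2) (6,3) (6,4)] -> total=10
Click 3 (0,6) count=1: revealed 1 new [(0,6)] -> total=11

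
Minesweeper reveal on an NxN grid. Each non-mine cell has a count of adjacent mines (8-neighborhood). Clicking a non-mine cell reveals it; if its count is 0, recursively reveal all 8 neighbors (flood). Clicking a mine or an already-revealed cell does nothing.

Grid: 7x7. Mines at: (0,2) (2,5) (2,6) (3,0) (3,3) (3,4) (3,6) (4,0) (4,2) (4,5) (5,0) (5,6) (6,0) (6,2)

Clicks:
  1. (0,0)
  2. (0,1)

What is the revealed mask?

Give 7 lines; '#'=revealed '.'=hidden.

Answer: ##.....
##.....
##.....
.......
.......
.......
.......

Derivation:
Click 1 (0,0) count=0: revealed 6 new [(0,0) (0,1) (1,0) (1,1) (2,0) (2,1)] -> total=6
Click 2 (0,1) count=1: revealed 0 new [(none)] -> total=6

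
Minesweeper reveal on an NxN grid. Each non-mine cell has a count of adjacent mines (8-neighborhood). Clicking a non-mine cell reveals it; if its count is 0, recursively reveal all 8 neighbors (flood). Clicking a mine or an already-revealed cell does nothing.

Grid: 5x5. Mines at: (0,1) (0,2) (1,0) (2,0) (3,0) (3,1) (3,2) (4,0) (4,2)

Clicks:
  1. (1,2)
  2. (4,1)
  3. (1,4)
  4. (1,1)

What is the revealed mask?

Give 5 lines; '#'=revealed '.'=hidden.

Click 1 (1,2) count=2: revealed 1 new [(1,2)] -> total=1
Click 2 (4,1) count=5: revealed 1 new [(4,1)] -> total=2
Click 3 (1,4) count=0: revealed 10 new [(0,3) (0,4) (1,3) (1,4) (2,3) (2,4) (3,3) (3,4) (4,3) (4,4)] -> total=12
Click 4 (1,1) count=4: revealed 1 new [(1,1)] -> total=13

Answer: ...##
.####
...##
...##
.#.##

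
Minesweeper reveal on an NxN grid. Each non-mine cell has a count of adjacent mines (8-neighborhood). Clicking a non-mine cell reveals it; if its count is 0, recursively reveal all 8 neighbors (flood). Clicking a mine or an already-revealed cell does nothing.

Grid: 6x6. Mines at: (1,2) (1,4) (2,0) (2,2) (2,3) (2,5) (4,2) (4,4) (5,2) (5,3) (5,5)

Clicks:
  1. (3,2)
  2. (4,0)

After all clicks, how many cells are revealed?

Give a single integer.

Click 1 (3,2) count=3: revealed 1 new [(3,2)] -> total=1
Click 2 (4,0) count=0: revealed 6 new [(3,0) (3,1) (4,0) (4,1) (5,0) (5,1)] -> total=7

Answer: 7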